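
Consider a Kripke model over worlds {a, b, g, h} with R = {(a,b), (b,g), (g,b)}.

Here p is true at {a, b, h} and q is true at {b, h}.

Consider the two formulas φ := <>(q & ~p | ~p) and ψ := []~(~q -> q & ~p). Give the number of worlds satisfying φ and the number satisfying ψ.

For <>(q & ~p | ~p):
a: successors {b}; q & ~p | ~p there: b:F. ✗
b: successors {g}; q & ~p | ~p there: g:T. ✓
g: successors {b}; q & ~p | ~p there: b:F. ✗
h: no successors, so <>(q & ~p | ~p) fails. ✗
— 1 world.
For []~(~q -> q & ~p):
a: successors {b}; ~(~q -> q & ~p) there: b:F. ✗
b: successors {g}; ~(~q -> q & ~p) there: g:T. ✓
g: successors {b}; ~(~q -> q & ~p) there: b:F. ✗
h: no successors, so []~(~q -> q & ~p) holds vacuously. ✓
— 2 worlds.

1 and 2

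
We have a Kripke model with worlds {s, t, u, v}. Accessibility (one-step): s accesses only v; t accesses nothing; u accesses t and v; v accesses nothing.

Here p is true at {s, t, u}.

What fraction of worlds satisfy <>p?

s: successors {v}; p there: v:F. ✗
t: no successors, so <>p fails. ✗
u: successors {t, v}; p there: t:T, v:F. ✓
v: no successors, so <>p fails. ✗
That's 1 of 4 worlds, so 1/4.

1/4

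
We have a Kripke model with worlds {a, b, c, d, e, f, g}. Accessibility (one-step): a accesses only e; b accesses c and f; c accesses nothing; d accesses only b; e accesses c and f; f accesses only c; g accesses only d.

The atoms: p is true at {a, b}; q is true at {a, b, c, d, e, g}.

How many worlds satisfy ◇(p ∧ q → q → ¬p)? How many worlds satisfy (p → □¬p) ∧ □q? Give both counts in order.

5 and 5

For ◇(p ∧ q → q → ¬p):
a: successors {e}; p ∧ q → q → ¬p there: e:T. ✓
b: successors {c, f}; p ∧ q → q → ¬p there: c:T, f:T. ✓
c: no successors, so ◇(p ∧ q → q → ¬p) fails. ✗
d: successors {b}; p ∧ q → q → ¬p there: b:F. ✗
e: successors {c, f}; p ∧ q → q → ¬p there: c:T, f:T. ✓
f: successors {c}; p ∧ q → q → ¬p there: c:T. ✓
g: successors {d}; p ∧ q → q → ¬p there: d:T. ✓
— 5 worlds.
For (p → □¬p) ∧ □q:
a: p → □¬p is T, □q is T. ✓
b: p → □¬p is T, □q is F. ✗
c: p → □¬p is T, □q is T. ✓
d: p → □¬p is T, □q is T. ✓
e: p → □¬p is T, □q is F. ✗
f: p → □¬p is T, □q is T. ✓
g: p → □¬p is T, □q is T. ✓
— 5 worlds.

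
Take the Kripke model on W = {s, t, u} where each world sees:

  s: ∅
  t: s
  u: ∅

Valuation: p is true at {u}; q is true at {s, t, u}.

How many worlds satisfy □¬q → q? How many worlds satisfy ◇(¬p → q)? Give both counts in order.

3 and 1

For □¬q → q:
s: □¬q is T, q is T. ✓
t: □¬q is F, q is T. ✓
u: □¬q is T, q is T. ✓
— 3 worlds.
For ◇(¬p → q):
s: no successors, so ◇(¬p → q) fails. ✗
t: successors {s}; ¬p → q there: s:T. ✓
u: no successors, so ◇(¬p → q) fails. ✗
— 1 world.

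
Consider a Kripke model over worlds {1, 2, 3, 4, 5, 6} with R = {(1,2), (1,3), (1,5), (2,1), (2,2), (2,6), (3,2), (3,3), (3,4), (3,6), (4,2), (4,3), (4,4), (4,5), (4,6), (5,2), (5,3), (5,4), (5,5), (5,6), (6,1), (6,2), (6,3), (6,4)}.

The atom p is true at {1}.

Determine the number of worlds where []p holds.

0

1: successors {2, 3, 5}; p there: 2:F, 3:F, 5:F. ✗
2: successors {1, 2, 6}; p there: 1:T, 2:F, 6:F. ✗
3: successors {2, 3, 4, 6}; p there: 2:F, 3:F, 4:F, 6:F. ✗
4: successors {2, 3, 4, 5, 6}; p there: 2:F, 3:F, 4:F, 5:F, 6:F. ✗
5: successors {2, 3, 4, 5, 6}; p there: 2:F, 3:F, 4:F, 5:F, 6:F. ✗
6: successors {1, 2, 3, 4}; p there: 1:T, 2:F, 3:F, 4:F. ✗
Satisfying worlds: ∅.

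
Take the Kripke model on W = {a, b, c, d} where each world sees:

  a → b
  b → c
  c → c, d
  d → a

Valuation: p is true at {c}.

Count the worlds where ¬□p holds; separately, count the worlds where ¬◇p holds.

For ¬□p:
a: □p is F. ✓
b: □p is T. ✗
c: □p is F. ✓
d: □p is F. ✓
— 3 worlds.
For ¬◇p:
a: ◇p is F. ✓
b: ◇p is T. ✗
c: ◇p is T. ✗
d: ◇p is F. ✓
— 2 worlds.

3 and 2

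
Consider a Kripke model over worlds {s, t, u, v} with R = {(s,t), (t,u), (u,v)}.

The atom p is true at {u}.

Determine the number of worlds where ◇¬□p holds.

1

s: successors {t}; ¬□p there: t:F. ✗
t: successors {u}; ¬□p there: u:T. ✓
u: successors {v}; ¬□p there: v:F. ✗
v: no successors, so ◇¬□p fails. ✗
Satisfying worlds: {t}.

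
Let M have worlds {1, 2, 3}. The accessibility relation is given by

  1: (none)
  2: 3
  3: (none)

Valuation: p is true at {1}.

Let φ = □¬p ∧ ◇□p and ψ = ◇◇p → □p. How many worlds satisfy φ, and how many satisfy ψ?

1 and 3

For □¬p ∧ ◇□p:
1: □¬p is T, ◇□p is F. ✗
2: □¬p is T, ◇□p is T. ✓
3: □¬p is T, ◇□p is F. ✗
— 1 world.
For ◇◇p → □p:
1: ◇◇p is F, □p is T. ✓
2: ◇◇p is F, □p is F. ✓
3: ◇◇p is F, □p is T. ✓
— 3 worlds.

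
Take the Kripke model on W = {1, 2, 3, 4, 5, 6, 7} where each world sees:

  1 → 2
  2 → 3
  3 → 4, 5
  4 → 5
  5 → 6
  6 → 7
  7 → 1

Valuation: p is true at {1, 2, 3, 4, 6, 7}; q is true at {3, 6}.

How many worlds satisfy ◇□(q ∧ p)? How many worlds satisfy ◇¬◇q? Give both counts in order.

For ◇□(q ∧ p):
1: successors {2}; □(q ∧ p) there: 2:T. ✓
2: successors {3}; □(q ∧ p) there: 3:F. ✗
3: successors {4, 5}; □(q ∧ p) there: 4:F, 5:T. ✓
4: successors {5}; □(q ∧ p) there: 5:T. ✓
5: successors {6}; □(q ∧ p) there: 6:F. ✗
6: successors {7}; □(q ∧ p) there: 7:F. ✗
7: successors {1}; □(q ∧ p) there: 1:F. ✗
— 3 worlds.
For ◇¬◇q:
1: successors {2}; ¬◇q there: 2:F. ✗
2: successors {3}; ¬◇q there: 3:T. ✓
3: successors {4, 5}; ¬◇q there: 4:T, 5:F. ✓
4: successors {5}; ¬◇q there: 5:F. ✗
5: successors {6}; ¬◇q there: 6:T. ✓
6: successors {7}; ¬◇q there: 7:T. ✓
7: successors {1}; ¬◇q there: 1:T. ✓
— 5 worlds.

3 and 5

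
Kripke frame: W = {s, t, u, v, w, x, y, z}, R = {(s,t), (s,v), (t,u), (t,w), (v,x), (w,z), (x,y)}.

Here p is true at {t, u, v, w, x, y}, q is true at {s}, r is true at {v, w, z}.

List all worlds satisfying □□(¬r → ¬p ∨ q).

{t, u, w, x, y, z}

s: successors {t, v}; □(¬r → ¬p ∨ q) there: t:F, v:F. ✗
t: successors {u, w}; □(¬r → ¬p ∨ q) there: u:T, w:T. ✓
u: no successors, so □□(¬r → ¬p ∨ q) holds vacuously. ✓
v: successors {x}; □(¬r → ¬p ∨ q) there: x:F. ✗
w: successors {z}; □(¬r → ¬p ∨ q) there: z:T. ✓
x: successors {y}; □(¬r → ¬p ∨ q) there: y:T. ✓
y: no successors, so □□(¬r → ¬p ∨ q) holds vacuously. ✓
z: no successors, so □□(¬r → ¬p ∨ q) holds vacuously. ✓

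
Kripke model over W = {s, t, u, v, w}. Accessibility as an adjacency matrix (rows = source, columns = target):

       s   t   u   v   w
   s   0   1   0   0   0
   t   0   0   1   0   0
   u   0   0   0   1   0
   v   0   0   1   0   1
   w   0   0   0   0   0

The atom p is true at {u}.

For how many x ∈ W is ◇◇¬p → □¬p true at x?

s: ◇◇¬p is F, □¬p is T. ✓
t: ◇◇¬p is T, □¬p is F. ✗
u: ◇◇¬p is T, □¬p is T. ✓
v: ◇◇¬p is T, □¬p is F. ✗
w: ◇◇¬p is F, □¬p is T. ✓
Satisfying worlds: {s, u, w}.

3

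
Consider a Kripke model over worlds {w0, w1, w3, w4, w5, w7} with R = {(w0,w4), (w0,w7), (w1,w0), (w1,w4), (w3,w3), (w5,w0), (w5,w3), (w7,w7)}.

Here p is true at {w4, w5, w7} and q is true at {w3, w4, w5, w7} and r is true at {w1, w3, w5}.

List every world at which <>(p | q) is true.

{w0, w1, w3, w5, w7}

w0: successors {w4, w7}; p | q there: w4:T, w7:T. ✓
w1: successors {w0, w4}; p | q there: w0:F, w4:T. ✓
w3: successors {w3}; p | q there: w3:T. ✓
w4: no successors, so <>(p | q) fails. ✗
w5: successors {w0, w3}; p | q there: w0:F, w3:T. ✓
w7: successors {w7}; p | q there: w7:T. ✓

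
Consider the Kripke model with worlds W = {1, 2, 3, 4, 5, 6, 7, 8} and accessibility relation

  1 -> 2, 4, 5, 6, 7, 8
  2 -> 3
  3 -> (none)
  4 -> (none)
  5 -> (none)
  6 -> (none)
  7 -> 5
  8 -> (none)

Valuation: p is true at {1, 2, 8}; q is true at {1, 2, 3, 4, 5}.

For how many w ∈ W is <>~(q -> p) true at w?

1: successors {2, 4, 5, 6, 7, 8}; ~(q -> p) there: 2:F, 4:T, 5:T, 6:F, 7:F, 8:F. ✓
2: successors {3}; ~(q -> p) there: 3:T. ✓
3: no successors, so <>~(q -> p) fails. ✗
4: no successors, so <>~(q -> p) fails. ✗
5: no successors, so <>~(q -> p) fails. ✗
6: no successors, so <>~(q -> p) fails. ✗
7: successors {5}; ~(q -> p) there: 5:T. ✓
8: no successors, so <>~(q -> p) fails. ✗
Satisfying worlds: {1, 2, 7}.

3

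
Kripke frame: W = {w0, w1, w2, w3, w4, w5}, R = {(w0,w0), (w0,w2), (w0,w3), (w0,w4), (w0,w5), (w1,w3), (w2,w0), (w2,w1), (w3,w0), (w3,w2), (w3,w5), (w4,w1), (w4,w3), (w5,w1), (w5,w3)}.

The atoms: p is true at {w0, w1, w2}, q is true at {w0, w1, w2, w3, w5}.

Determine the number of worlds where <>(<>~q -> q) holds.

w0: successors {w0, w2, w3, w4, w5}; <>~q -> q there: w0:T, w2:T, w3:T, w4:T, w5:T. ✓
w1: successors {w3}; <>~q -> q there: w3:T. ✓
w2: successors {w0, w1}; <>~q -> q there: w0:T, w1:T. ✓
w3: successors {w0, w2, w5}; <>~q -> q there: w0:T, w2:T, w5:T. ✓
w4: successors {w1, w3}; <>~q -> q there: w1:T, w3:T. ✓
w5: successors {w1, w3}; <>~q -> q there: w1:T, w3:T. ✓
Satisfying worlds: {w0, w1, w2, w3, w4, w5}.

6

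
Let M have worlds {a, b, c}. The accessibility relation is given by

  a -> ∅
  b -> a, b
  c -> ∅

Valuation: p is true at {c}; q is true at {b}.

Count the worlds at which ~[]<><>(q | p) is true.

a: []<><>(q | p) is T. ✗
b: []<><>(q | p) is F. ✓
c: []<><>(q | p) is T. ✗
Satisfying worlds: {b}.

1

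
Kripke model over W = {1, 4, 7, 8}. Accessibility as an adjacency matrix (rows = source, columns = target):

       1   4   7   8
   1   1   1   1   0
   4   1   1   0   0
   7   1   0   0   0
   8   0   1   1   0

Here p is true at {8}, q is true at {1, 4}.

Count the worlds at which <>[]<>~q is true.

2

1: successors {1, 4, 7}; []<>~q there: 1:F, 4:F, 7:T. ✓
4: successors {1, 4}; []<>~q there: 1:F, 4:F. ✗
7: successors {1}; []<>~q there: 1:F. ✗
8: successors {4, 7}; []<>~q there: 4:F, 7:T. ✓
Satisfying worlds: {1, 8}.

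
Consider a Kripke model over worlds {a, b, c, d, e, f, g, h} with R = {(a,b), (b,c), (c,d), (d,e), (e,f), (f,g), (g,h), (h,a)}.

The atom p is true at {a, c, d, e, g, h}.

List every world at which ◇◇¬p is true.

a: successors {b}; ◇¬p there: b:F. ✗
b: successors {c}; ◇¬p there: c:F. ✗
c: successors {d}; ◇¬p there: d:F. ✗
d: successors {e}; ◇¬p there: e:T. ✓
e: successors {f}; ◇¬p there: f:F. ✗
f: successors {g}; ◇¬p there: g:F. ✗
g: successors {h}; ◇¬p there: h:F. ✗
h: successors {a}; ◇¬p there: a:T. ✓

{d, h}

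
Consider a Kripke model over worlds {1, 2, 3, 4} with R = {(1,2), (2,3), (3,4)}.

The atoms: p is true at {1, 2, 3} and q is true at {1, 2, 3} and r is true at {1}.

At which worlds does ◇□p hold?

{1, 3}

1: successors {2}; □p there: 2:T. ✓
2: successors {3}; □p there: 3:F. ✗
3: successors {4}; □p there: 4:T. ✓
4: no successors, so ◇□p fails. ✗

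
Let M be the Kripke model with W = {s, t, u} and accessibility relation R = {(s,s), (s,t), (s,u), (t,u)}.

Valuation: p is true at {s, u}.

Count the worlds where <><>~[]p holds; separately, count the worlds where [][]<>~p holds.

1 and 2

For <><>~[]p:
s: successors {s, t, u}; <>~[]p there: s:T, t:F, u:F. ✓
t: successors {u}; <>~[]p there: u:F. ✗
u: no successors, so <><>~[]p fails. ✗
— 1 world.
For [][]<>~p:
s: successors {s, t, u}; []<>~p there: s:F, t:F, u:T. ✗
t: successors {u}; []<>~p there: u:T. ✓
u: no successors, so [][]<>~p holds vacuously. ✓
— 2 worlds.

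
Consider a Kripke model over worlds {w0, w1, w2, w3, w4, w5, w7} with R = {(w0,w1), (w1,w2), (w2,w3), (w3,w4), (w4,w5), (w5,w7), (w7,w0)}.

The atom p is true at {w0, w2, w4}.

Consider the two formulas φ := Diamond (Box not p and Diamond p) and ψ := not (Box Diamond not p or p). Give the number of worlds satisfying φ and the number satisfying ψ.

For Diamond (Box not p and Diamond p):
w0: successors {w1}; Box not p and Diamond p there: w1:F. ✗
w1: successors {w2}; Box not p and Diamond p there: w2:F. ✗
w2: successors {w3}; Box not p and Diamond p there: w3:F. ✗
w3: successors {w4}; Box not p and Diamond p there: w4:F. ✗
w4: successors {w5}; Box not p and Diamond p there: w5:F. ✗
w5: successors {w7}; Box not p and Diamond p there: w7:F. ✗
w7: successors {w0}; Box not p and Diamond p there: w0:F. ✗
— 0 worlds.
For not (Box Diamond not p or p):
w0: Box Diamond not p or p is T. ✗
w1: Box Diamond not p or p is T. ✗
w2: Box Diamond not p or p is T. ✗
w3: Box Diamond not p or p is T. ✗
w4: Box Diamond not p or p is T. ✗
w5: Box Diamond not p or p is F. ✓
w7: Box Diamond not p or p is T. ✗
— 1 world.

0 and 1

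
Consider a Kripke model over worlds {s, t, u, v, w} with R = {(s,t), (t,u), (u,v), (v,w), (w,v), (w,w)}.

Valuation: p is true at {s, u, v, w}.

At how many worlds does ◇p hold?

4

s: successors {t}; p there: t:F. ✗
t: successors {u}; p there: u:T. ✓
u: successors {v}; p there: v:T. ✓
v: successors {w}; p there: w:T. ✓
w: successors {v, w}; p there: v:T, w:T. ✓
Satisfying worlds: {t, u, v, w}.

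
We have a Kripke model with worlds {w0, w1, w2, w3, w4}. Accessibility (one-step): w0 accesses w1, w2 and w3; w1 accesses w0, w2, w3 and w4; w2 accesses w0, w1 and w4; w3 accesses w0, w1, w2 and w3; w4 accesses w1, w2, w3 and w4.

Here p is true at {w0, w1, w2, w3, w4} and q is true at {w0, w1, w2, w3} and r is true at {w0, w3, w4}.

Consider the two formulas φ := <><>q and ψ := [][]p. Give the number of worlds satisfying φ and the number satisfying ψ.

For <><>q:
w0: successors {w1, w2, w3}; <>q there: w1:T, w2:T, w3:T. ✓
w1: successors {w0, w2, w3, w4}; <>q there: w0:T, w2:T, w3:T, w4:T. ✓
w2: successors {w0, w1, w4}; <>q there: w0:T, w1:T, w4:T. ✓
w3: successors {w0, w1, w2, w3}; <>q there: w0:T, w1:T, w2:T, w3:T. ✓
w4: successors {w1, w2, w3, w4}; <>q there: w1:T, w2:T, w3:T, w4:T. ✓
— 5 worlds.
For [][]p:
w0: successors {w1, w2, w3}; []p there: w1:T, w2:T, w3:T. ✓
w1: successors {w0, w2, w3, w4}; []p there: w0:T, w2:T, w3:T, w4:T. ✓
w2: successors {w0, w1, w4}; []p there: w0:T, w1:T, w4:T. ✓
w3: successors {w0, w1, w2, w3}; []p there: w0:T, w1:T, w2:T, w3:T. ✓
w4: successors {w1, w2, w3, w4}; []p there: w1:T, w2:T, w3:T, w4:T. ✓
— 5 worlds.

5 and 5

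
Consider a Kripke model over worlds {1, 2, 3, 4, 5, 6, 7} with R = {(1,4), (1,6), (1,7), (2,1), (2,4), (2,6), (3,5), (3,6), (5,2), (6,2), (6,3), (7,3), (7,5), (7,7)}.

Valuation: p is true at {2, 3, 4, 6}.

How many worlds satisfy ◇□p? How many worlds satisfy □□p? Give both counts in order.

For ◇□p:
1: successors {4, 6, 7}; □p there: 4:T, 6:T, 7:F. ✓
2: successors {1, 4, 6}; □p there: 1:F, 4:T, 6:T. ✓
3: successors {5, 6}; □p there: 5:T, 6:T. ✓
4: no successors, so ◇□p fails. ✗
5: successors {2}; □p there: 2:F. ✗
6: successors {2, 3}; □p there: 2:F, 3:F. ✗
7: successors {3, 5, 7}; □p there: 3:F, 5:T, 7:F. ✓
— 4 worlds.
For □□p:
1: successors {4, 6, 7}; □p there: 4:T, 6:T, 7:F. ✗
2: successors {1, 4, 6}; □p there: 1:F, 4:T, 6:T. ✗
3: successors {5, 6}; □p there: 5:T, 6:T. ✓
4: no successors, so □□p holds vacuously. ✓
5: successors {2}; □p there: 2:F. ✗
6: successors {2, 3}; □p there: 2:F, 3:F. ✗
7: successors {3, 5, 7}; □p there: 3:F, 5:T, 7:F. ✗
— 2 worlds.

4 and 2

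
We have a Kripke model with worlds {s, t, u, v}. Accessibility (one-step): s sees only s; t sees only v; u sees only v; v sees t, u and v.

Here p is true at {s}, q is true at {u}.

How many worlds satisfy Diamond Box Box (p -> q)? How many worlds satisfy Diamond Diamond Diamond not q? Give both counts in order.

3 and 4

For Diamond Box Box (p -> q):
s: successors {s}; Box Box (p -> q) there: s:F. ✗
t: successors {v}; Box Box (p -> q) there: v:T. ✓
u: successors {v}; Box Box (p -> q) there: v:T. ✓
v: successors {t, u, v}; Box Box (p -> q) there: t:T, u:T, v:T. ✓
— 3 worlds.
For Diamond Diamond Diamond not q:
s: successors {s}; Diamond Diamond not q there: s:T. ✓
t: successors {v}; Diamond Diamond not q there: v:T. ✓
u: successors {v}; Diamond Diamond not q there: v:T. ✓
v: successors {t, u, v}; Diamond Diamond not q there: t:T, u:T, v:T. ✓
— 4 worlds.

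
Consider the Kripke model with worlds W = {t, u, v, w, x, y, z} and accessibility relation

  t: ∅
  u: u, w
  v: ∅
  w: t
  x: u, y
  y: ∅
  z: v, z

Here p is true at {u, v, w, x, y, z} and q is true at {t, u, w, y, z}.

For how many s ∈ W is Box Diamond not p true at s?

t: no successors, so Box Diamond not p holds vacuously. ✓
u: successors {u, w}; Diamond not p there: u:F, w:T. ✗
v: no successors, so Box Diamond not p holds vacuously. ✓
w: successors {t}; Diamond not p there: t:F. ✗
x: successors {u, y}; Diamond not p there: u:F, y:F. ✗
y: no successors, so Box Diamond not p holds vacuously. ✓
z: successors {v, z}; Diamond not p there: v:F, z:F. ✗
Satisfying worlds: {t, v, y}.

3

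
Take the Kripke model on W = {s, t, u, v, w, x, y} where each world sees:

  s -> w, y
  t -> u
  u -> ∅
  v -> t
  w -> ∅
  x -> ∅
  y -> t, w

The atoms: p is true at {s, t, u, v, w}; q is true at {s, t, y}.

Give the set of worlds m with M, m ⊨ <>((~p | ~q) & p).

{s, t, y}

s: successors {w, y}; (~p | ~q) & p there: w:T, y:F. ✓
t: successors {u}; (~p | ~q) & p there: u:T. ✓
u: no successors, so <>((~p | ~q) & p) fails. ✗
v: successors {t}; (~p | ~q) & p there: t:F. ✗
w: no successors, so <>((~p | ~q) & p) fails. ✗
x: no successors, so <>((~p | ~q) & p) fails. ✗
y: successors {t, w}; (~p | ~q) & p there: t:F, w:T. ✓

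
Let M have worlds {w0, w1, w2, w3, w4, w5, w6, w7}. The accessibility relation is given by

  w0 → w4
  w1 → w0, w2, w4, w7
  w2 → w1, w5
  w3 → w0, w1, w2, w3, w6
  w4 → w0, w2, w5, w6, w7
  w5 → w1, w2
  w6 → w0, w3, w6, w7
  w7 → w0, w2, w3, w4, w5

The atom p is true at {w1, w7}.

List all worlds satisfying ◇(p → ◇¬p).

w0: successors {w4}; p → ◇¬p there: w4:T. ✓
w1: successors {w0, w2, w4, w7}; p → ◇¬p there: w0:T, w2:T, w4:T, w7:T. ✓
w2: successors {w1, w5}; p → ◇¬p there: w1:T, w5:T. ✓
w3: successors {w0, w1, w2, w3, w6}; p → ◇¬p there: w0:T, w1:T, w2:T, w3:T, w6:T. ✓
w4: successors {w0, w2, w5, w6, w7}; p → ◇¬p there: w0:T, w2:T, w5:T, w6:T, w7:T. ✓
w5: successors {w1, w2}; p → ◇¬p there: w1:T, w2:T. ✓
w6: successors {w0, w3, w6, w7}; p → ◇¬p there: w0:T, w3:T, w6:T, w7:T. ✓
w7: successors {w0, w2, w3, w4, w5}; p → ◇¬p there: w0:T, w2:T, w3:T, w4:T, w5:T. ✓

{w0, w1, w2, w3, w4, w5, w6, w7}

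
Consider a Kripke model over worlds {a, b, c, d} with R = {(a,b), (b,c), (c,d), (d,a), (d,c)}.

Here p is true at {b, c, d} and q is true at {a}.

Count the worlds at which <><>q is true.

a: successors {b}; <>q there: b:F. ✗
b: successors {c}; <>q there: c:F. ✗
c: successors {d}; <>q there: d:T. ✓
d: successors {a, c}; <>q there: a:F, c:F. ✗
Satisfying worlds: {c}.

1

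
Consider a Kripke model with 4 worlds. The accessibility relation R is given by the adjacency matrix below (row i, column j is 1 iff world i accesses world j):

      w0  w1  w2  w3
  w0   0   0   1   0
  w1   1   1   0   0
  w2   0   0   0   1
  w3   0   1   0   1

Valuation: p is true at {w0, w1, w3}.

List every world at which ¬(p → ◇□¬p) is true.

{w0, w3}

w0: p → ◇□¬p is F. ✓
w1: p → ◇□¬p is T. ✗
w2: p → ◇□¬p is T. ✗
w3: p → ◇□¬p is F. ✓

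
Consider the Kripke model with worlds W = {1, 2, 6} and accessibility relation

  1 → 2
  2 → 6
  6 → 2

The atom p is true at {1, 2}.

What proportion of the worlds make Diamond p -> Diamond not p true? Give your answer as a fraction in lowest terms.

1: Diamond p is T, Diamond not p is F. ✗
2: Diamond p is F, Diamond not p is T. ✓
6: Diamond p is T, Diamond not p is F. ✗
That's 1 of 3 worlds, so 1/3.

1/3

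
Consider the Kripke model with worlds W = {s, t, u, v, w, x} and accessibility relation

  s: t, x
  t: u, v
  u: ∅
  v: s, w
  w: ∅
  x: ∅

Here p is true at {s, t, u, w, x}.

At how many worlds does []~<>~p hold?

s: successors {t, x}; ~<>~p there: t:F, x:T. ✗
t: successors {u, v}; ~<>~p there: u:T, v:T. ✓
u: no successors, so []~<>~p holds vacuously. ✓
v: successors {s, w}; ~<>~p there: s:T, w:T. ✓
w: no successors, so []~<>~p holds vacuously. ✓
x: no successors, so []~<>~p holds vacuously. ✓
Satisfying worlds: {t, u, v, w, x}.

5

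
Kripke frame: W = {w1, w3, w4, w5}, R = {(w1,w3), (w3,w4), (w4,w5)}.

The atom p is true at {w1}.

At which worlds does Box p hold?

w1: successors {w3}; p there: w3:F. ✗
w3: successors {w4}; p there: w4:F. ✗
w4: successors {w5}; p there: w5:F. ✗
w5: no successors, so Box p holds vacuously. ✓

{w5}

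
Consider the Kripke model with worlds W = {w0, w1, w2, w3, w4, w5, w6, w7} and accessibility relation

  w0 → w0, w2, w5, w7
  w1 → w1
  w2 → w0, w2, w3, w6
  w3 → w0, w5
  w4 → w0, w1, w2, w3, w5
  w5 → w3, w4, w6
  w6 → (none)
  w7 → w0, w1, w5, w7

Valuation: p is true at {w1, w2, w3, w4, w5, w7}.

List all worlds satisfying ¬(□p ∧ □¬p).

w0: □p ∧ □¬p is F. ✓
w1: □p ∧ □¬p is F. ✓
w2: □p ∧ □¬p is F. ✓
w3: □p ∧ □¬p is F. ✓
w4: □p ∧ □¬p is F. ✓
w5: □p ∧ □¬p is F. ✓
w6: □p ∧ □¬p is T. ✗
w7: □p ∧ □¬p is F. ✓

{w0, w1, w2, w3, w4, w5, w7}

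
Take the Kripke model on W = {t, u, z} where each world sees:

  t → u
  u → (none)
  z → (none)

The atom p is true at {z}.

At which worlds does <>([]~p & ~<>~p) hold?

t: successors {u}; []~p & ~<>~p there: u:T. ✓
u: no successors, so <>([]~p & ~<>~p) fails. ✗
z: no successors, so <>([]~p & ~<>~p) fails. ✗

{t}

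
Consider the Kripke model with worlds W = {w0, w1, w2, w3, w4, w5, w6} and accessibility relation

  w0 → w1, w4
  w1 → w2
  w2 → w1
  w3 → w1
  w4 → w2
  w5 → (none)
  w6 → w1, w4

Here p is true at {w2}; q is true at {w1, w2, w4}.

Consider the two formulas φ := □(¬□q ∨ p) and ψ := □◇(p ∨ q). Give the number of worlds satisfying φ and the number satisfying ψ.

3 and 7

For □(¬□q ∨ p):
w0: successors {w1, w4}; ¬□q ∨ p there: w1:F, w4:F. ✗
w1: successors {w2}; ¬□q ∨ p there: w2:T. ✓
w2: successors {w1}; ¬□q ∨ p there: w1:F. ✗
w3: successors {w1}; ¬□q ∨ p there: w1:F. ✗
w4: successors {w2}; ¬□q ∨ p there: w2:T. ✓
w5: no successors, so □(¬□q ∨ p) holds vacuously. ✓
w6: successors {w1, w4}; ¬□q ∨ p there: w1:F, w4:F. ✗
— 3 worlds.
For □◇(p ∨ q):
w0: successors {w1, w4}; ◇(p ∨ q) there: w1:T, w4:T. ✓
w1: successors {w2}; ◇(p ∨ q) there: w2:T. ✓
w2: successors {w1}; ◇(p ∨ q) there: w1:T. ✓
w3: successors {w1}; ◇(p ∨ q) there: w1:T. ✓
w4: successors {w2}; ◇(p ∨ q) there: w2:T. ✓
w5: no successors, so □◇(p ∨ q) holds vacuously. ✓
w6: successors {w1, w4}; ◇(p ∨ q) there: w1:T, w4:T. ✓
— 7 worlds.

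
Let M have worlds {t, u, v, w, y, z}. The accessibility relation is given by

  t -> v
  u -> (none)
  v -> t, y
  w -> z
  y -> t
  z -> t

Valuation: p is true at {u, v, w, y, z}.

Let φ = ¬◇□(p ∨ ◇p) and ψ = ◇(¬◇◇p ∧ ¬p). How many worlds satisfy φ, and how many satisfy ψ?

For ¬◇□(p ∨ ◇p):
t: ◇□(p ∨ ◇p) is T. ✗
u: ◇□(p ∨ ◇p) is F. ✓
v: ◇□(p ∨ ◇p) is T. ✗
w: ◇□(p ∨ ◇p) is T. ✗
y: ◇□(p ∨ ◇p) is T. ✗
z: ◇□(p ∨ ◇p) is T. ✗
— 1 world.
For ◇(¬◇◇p ∧ ¬p):
t: successors {v}; ¬◇◇p ∧ ¬p there: v:F. ✗
u: no successors, so ◇(¬◇◇p ∧ ¬p) fails. ✗
v: successors {t, y}; ¬◇◇p ∧ ¬p there: t:F, y:F. ✗
w: successors {z}; ¬◇◇p ∧ ¬p there: z:F. ✗
y: successors {t}; ¬◇◇p ∧ ¬p there: t:F. ✗
z: successors {t}; ¬◇◇p ∧ ¬p there: t:F. ✗
— 0 worlds.

1 and 0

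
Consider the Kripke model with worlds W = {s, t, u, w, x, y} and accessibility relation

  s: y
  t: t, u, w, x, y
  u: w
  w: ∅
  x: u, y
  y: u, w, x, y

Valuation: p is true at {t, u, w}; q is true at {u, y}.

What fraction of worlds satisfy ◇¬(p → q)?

1/2

s: successors {y}; ¬(p → q) there: y:F. ✗
t: successors {t, u, w, x, y}; ¬(p → q) there: t:T, u:F, w:T, x:F, y:F. ✓
u: successors {w}; ¬(p → q) there: w:T. ✓
w: no successors, so ◇¬(p → q) fails. ✗
x: successors {u, y}; ¬(p → q) there: u:F, y:F. ✗
y: successors {u, w, x, y}; ¬(p → q) there: u:F, w:T, x:F, y:F. ✓
That's 3 of 6 worlds, so 3/6 = 1/2.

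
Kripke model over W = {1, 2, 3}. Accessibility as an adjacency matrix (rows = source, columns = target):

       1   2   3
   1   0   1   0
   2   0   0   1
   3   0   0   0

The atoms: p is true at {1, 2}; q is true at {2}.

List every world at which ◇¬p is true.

1: successors {2}; ¬p there: 2:F. ✗
2: successors {3}; ¬p there: 3:T. ✓
3: no successors, so ◇¬p fails. ✗

{2}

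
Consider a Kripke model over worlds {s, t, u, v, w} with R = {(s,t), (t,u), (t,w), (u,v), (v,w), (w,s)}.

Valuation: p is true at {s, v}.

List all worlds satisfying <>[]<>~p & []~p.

s: <>[]<>~p is F, []~p is T. ✗
t: <>[]<>~p is T, []~p is T. ✓
u: <>[]<>~p is F, []~p is F. ✗
v: <>[]<>~p is T, []~p is T. ✓
w: <>[]<>~p is T, []~p is F. ✗

{t, v}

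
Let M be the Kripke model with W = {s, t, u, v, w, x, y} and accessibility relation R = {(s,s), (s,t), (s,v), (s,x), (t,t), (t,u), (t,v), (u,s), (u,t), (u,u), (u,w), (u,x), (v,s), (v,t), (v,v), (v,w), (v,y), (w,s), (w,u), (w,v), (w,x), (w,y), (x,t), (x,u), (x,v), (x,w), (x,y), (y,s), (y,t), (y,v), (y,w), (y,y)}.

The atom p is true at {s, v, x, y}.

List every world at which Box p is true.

s: successors {s, t, v, x}; p there: s:T, t:F, v:T, x:T. ✗
t: successors {t, u, v}; p there: t:F, u:F, v:T. ✗
u: successors {s, t, u, w, x}; p there: s:T, t:F, u:F, w:F, x:T. ✗
v: successors {s, t, v, w, y}; p there: s:T, t:F, v:T, w:F, y:T. ✗
w: successors {s, u, v, x, y}; p there: s:T, u:F, v:T, x:T, y:T. ✗
x: successors {t, u, v, w, y}; p there: t:F, u:F, v:T, w:F, y:T. ✗
y: successors {s, t, v, w, y}; p there: s:T, t:F, v:T, w:F, y:T. ✗

∅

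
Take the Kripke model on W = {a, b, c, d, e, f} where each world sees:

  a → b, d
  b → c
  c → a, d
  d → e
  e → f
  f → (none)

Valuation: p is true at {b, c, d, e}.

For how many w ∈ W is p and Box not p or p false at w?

2

a: p and Box not p is F, p is F. ✗
b: p and Box not p is F, p is T. ✓
c: p and Box not p is F, p is T. ✓
d: p and Box not p is F, p is T. ✓
e: p and Box not p is T, p is T. ✓
f: p and Box not p is F, p is F. ✗
Satisfying worlds: {b, c, d, e}.
So p and Box not p or p fails at the other 2 worlds.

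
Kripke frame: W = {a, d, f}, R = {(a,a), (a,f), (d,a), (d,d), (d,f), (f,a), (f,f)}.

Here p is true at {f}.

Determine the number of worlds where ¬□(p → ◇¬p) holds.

0

a: □(p → ◇¬p) is T. ✗
d: □(p → ◇¬p) is T. ✗
f: □(p → ◇¬p) is T. ✗
Satisfying worlds: ∅.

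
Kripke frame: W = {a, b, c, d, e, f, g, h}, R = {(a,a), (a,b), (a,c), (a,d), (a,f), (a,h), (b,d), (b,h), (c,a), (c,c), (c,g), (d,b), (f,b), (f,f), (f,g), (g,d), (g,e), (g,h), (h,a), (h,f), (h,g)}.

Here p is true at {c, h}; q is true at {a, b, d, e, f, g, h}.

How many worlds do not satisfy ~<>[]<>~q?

a: <>[]<>~q is F. ✓
b: <>[]<>~q is F. ✓
c: <>[]<>~q is F. ✓
d: <>[]<>~q is F. ✓
e: <>[]<>~q is F. ✓
f: <>[]<>~q is F. ✓
g: <>[]<>~q is T. ✗
h: <>[]<>~q is F. ✓
Satisfying worlds: {a, b, c, d, e, f, h}.
So ~<>[]<>~q fails at the other 1 world.

1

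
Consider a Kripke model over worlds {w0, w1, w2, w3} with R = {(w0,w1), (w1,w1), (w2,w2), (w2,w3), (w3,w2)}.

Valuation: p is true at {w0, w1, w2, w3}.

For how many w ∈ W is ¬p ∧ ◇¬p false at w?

4

w0: ¬p is F, ◇¬p is F. ✗
w1: ¬p is F, ◇¬p is F. ✗
w2: ¬p is F, ◇¬p is F. ✗
w3: ¬p is F, ◇¬p is F. ✗
Satisfying worlds: ∅.
So ¬p ∧ ◇¬p fails at the other 4 worlds.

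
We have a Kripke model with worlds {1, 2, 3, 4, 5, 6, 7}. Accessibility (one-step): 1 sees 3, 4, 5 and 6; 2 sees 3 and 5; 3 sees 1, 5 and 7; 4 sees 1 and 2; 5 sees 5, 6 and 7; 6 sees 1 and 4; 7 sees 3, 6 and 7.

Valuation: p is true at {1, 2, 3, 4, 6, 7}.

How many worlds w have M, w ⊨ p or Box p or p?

1: p is T, Box p or p is T. ✓
2: p is T, Box p or p is T. ✓
3: p is T, Box p or p is T. ✓
4: p is T, Box p or p is T. ✓
5: p is F, Box p or p is F. ✗
6: p is T, Box p or p is T. ✓
7: p is T, Box p or p is T. ✓
Satisfying worlds: {1, 2, 3, 4, 6, 7}.

6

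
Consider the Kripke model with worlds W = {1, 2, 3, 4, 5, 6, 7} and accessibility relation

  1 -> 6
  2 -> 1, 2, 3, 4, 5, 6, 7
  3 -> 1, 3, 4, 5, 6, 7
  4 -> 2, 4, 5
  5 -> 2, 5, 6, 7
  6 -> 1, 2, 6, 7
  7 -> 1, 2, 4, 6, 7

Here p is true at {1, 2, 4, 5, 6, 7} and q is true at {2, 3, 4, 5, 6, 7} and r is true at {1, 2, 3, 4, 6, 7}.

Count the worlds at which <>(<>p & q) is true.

1: successors {6}; <>p & q there: 6:T. ✓
2: successors {1, 2, 3, 4, 5, 6, 7}; <>p & q there: 1:F, 2:T, 3:T, 4:T, 5:T, 6:T, 7:T. ✓
3: successors {1, 3, 4, 5, 6, 7}; <>p & q there: 1:F, 3:T, 4:T, 5:T, 6:T, 7:T. ✓
4: successors {2, 4, 5}; <>p & q there: 2:T, 4:T, 5:T. ✓
5: successors {2, 5, 6, 7}; <>p & q there: 2:T, 5:T, 6:T, 7:T. ✓
6: successors {1, 2, 6, 7}; <>p & q there: 1:F, 2:T, 6:T, 7:T. ✓
7: successors {1, 2, 4, 6, 7}; <>p & q there: 1:F, 2:T, 4:T, 6:T, 7:T. ✓
Satisfying worlds: {1, 2, 3, 4, 5, 6, 7}.

7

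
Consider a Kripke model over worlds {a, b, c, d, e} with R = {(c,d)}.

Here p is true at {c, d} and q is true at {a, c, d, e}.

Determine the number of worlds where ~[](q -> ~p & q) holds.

a: [](q -> ~p & q) is T. ✗
b: [](q -> ~p & q) is T. ✗
c: [](q -> ~p & q) is F. ✓
d: [](q -> ~p & q) is T. ✗
e: [](q -> ~p & q) is T. ✗
Satisfying worlds: {c}.

1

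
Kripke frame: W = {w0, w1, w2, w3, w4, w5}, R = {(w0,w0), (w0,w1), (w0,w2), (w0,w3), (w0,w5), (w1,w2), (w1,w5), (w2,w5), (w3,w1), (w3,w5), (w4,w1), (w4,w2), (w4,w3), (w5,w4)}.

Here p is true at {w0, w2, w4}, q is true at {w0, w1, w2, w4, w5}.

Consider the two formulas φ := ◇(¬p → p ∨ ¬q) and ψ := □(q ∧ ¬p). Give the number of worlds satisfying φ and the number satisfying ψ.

For ◇(¬p → p ∨ ¬q):
w0: successors {w0, w1, w2, w3, w5}; ¬p → p ∨ ¬q there: w0:T, w1:F, w2:T, w3:T, w5:F. ✓
w1: successors {w2, w5}; ¬p → p ∨ ¬q there: w2:T, w5:F. ✓
w2: successors {w5}; ¬p → p ∨ ¬q there: w5:F. ✗
w3: successors {w1, w5}; ¬p → p ∨ ¬q there: w1:F, w5:F. ✗
w4: successors {w1, w2, w3}; ¬p → p ∨ ¬q there: w1:F, w2:T, w3:T. ✓
w5: successors {w4}; ¬p → p ∨ ¬q there: w4:T. ✓
— 4 worlds.
For □(q ∧ ¬p):
w0: successors {w0, w1, w2, w3, w5}; q ∧ ¬p there: w0:F, w1:T, w2:F, w3:F, w5:T. ✗
w1: successors {w2, w5}; q ∧ ¬p there: w2:F, w5:T. ✗
w2: successors {w5}; q ∧ ¬p there: w5:T. ✓
w3: successors {w1, w5}; q ∧ ¬p there: w1:T, w5:T. ✓
w4: successors {w1, w2, w3}; q ∧ ¬p there: w1:T, w2:F, w3:F. ✗
w5: successors {w4}; q ∧ ¬p there: w4:F. ✗
— 2 worlds.

4 and 2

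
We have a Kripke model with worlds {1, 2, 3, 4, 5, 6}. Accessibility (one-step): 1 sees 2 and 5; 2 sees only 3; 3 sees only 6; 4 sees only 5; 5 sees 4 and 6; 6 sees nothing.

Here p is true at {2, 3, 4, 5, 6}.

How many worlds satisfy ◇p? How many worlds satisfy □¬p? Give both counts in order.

5 and 1

For ◇p:
1: successors {2, 5}; p there: 2:T, 5:T. ✓
2: successors {3}; p there: 3:T. ✓
3: successors {6}; p there: 6:T. ✓
4: successors {5}; p there: 5:T. ✓
5: successors {4, 6}; p there: 4:T, 6:T. ✓
6: no successors, so ◇p fails. ✗
— 5 worlds.
For □¬p:
1: successors {2, 5}; ¬p there: 2:F, 5:F. ✗
2: successors {3}; ¬p there: 3:F. ✗
3: successors {6}; ¬p there: 6:F. ✗
4: successors {5}; ¬p there: 5:F. ✗
5: successors {4, 6}; ¬p there: 4:F, 6:F. ✗
6: no successors, so □¬p holds vacuously. ✓
— 1 world.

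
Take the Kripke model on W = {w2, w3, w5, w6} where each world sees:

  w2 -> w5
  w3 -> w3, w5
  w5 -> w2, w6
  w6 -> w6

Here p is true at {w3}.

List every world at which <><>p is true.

w2: successors {w5}; <>p there: w5:F. ✗
w3: successors {w3, w5}; <>p there: w3:T, w5:F. ✓
w5: successors {w2, w6}; <>p there: w2:F, w6:F. ✗
w6: successors {w6}; <>p there: w6:F. ✗

{w3}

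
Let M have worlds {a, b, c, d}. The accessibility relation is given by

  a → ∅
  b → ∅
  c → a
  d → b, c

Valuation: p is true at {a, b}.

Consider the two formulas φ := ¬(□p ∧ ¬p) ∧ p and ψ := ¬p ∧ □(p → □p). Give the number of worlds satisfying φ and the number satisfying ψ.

For ¬(□p ∧ ¬p) ∧ p:
a: ¬(□p ∧ ¬p) is T, p is T. ✓
b: ¬(□p ∧ ¬p) is T, p is T. ✓
c: ¬(□p ∧ ¬p) is F, p is F. ✗
d: ¬(□p ∧ ¬p) is T, p is F. ✗
— 2 worlds.
For ¬p ∧ □(p → □p):
a: ¬p is F, □(p → □p) is T. ✗
b: ¬p is F, □(p → □p) is T. ✗
c: ¬p is T, □(p → □p) is T. ✓
d: ¬p is T, □(p → □p) is T. ✓
— 2 worlds.

2 and 2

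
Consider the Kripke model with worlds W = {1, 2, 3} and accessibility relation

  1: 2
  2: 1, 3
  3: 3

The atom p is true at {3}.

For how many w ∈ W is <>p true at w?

1: successors {2}; p there: 2:F. ✗
2: successors {1, 3}; p there: 1:F, 3:T. ✓
3: successors {3}; p there: 3:T. ✓
Satisfying worlds: {2, 3}.

2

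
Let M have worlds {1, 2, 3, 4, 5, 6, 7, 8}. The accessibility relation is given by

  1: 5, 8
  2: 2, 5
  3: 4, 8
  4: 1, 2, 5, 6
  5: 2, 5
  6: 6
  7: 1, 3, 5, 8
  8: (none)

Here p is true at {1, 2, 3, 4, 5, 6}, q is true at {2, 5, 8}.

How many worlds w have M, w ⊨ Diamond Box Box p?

1: successors {5, 8}; Box Box p there: 5:T, 8:T. ✓
2: successors {2, 5}; Box Box p there: 2:T, 5:T. ✓
3: successors {4, 8}; Box Box p there: 4:F, 8:T. ✓
4: successors {1, 2, 5, 6}; Box Box p there: 1:T, 2:T, 5:T, 6:T. ✓
5: successors {2, 5}; Box Box p there: 2:T, 5:T. ✓
6: successors {6}; Box Box p there: 6:T. ✓
7: successors {1, 3, 5, 8}; Box Box p there: 1:T, 3:T, 5:T, 8:T. ✓
8: no successors, so Diamond Box Box p fails. ✗
Satisfying worlds: {1, 2, 3, 4, 5, 6, 7}.

7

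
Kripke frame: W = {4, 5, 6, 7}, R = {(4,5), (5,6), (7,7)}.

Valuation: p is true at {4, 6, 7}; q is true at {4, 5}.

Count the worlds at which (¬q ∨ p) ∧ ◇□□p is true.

2

4: ¬q ∨ p is T, ◇□□p is T. ✓
5: ¬q ∨ p is F, ◇□□p is T. ✗
6: ¬q ∨ p is T, ◇□□p is F. ✗
7: ¬q ∨ p is T, ◇□□p is T. ✓
Satisfying worlds: {4, 7}.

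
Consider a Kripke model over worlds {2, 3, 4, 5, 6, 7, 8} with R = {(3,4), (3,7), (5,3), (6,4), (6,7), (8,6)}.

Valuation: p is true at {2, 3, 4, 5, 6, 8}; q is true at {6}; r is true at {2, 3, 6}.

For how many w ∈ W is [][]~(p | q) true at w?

2: no successors, so [][]~(p | q) holds vacuously. ✓
3: successors {4, 7}; []~(p | q) there: 4:T, 7:T. ✓
4: no successors, so [][]~(p | q) holds vacuously. ✓
5: successors {3}; []~(p | q) there: 3:F. ✗
6: successors {4, 7}; []~(p | q) there: 4:T, 7:T. ✓
7: no successors, so [][]~(p | q) holds vacuously. ✓
8: successors {6}; []~(p | q) there: 6:F. ✗
Satisfying worlds: {2, 3, 4, 6, 7}.

5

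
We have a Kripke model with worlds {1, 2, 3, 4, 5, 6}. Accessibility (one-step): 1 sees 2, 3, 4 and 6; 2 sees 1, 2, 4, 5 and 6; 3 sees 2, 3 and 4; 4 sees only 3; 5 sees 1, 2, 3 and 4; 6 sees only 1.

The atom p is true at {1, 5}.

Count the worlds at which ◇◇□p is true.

5

1: successors {2, 3, 4, 6}; ◇□p there: 2:T, 3:F, 4:F, 6:F. ✓
2: successors {1, 2, 4, 5, 6}; ◇□p there: 1:T, 2:T, 4:F, 5:F, 6:F. ✓
3: successors {2, 3, 4}; ◇□p there: 2:T, 3:F, 4:F. ✓
4: successors {3}; ◇□p there: 3:F. ✗
5: successors {1, 2, 3, 4}; ◇□p there: 1:T, 2:T, 3:F, 4:F. ✓
6: successors {1}; ◇□p there: 1:T. ✓
Satisfying worlds: {1, 2, 3, 5, 6}.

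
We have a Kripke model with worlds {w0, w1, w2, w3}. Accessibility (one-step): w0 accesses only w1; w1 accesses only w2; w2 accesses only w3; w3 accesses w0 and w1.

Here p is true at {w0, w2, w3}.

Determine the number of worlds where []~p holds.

1

w0: successors {w1}; ~p there: w1:T. ✓
w1: successors {w2}; ~p there: w2:F. ✗
w2: successors {w3}; ~p there: w3:F. ✗
w3: successors {w0, w1}; ~p there: w0:F, w1:T. ✗
Satisfying worlds: {w0}.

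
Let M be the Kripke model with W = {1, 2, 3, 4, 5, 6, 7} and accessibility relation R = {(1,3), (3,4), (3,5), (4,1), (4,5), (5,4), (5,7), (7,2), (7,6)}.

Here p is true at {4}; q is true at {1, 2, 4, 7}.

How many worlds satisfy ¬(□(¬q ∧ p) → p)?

2

1: □(¬q ∧ p) → p is T. ✗
2: □(¬q ∧ p) → p is F. ✓
3: □(¬q ∧ p) → p is T. ✗
4: □(¬q ∧ p) → p is T. ✗
5: □(¬q ∧ p) → p is T. ✗
6: □(¬q ∧ p) → p is F. ✓
7: □(¬q ∧ p) → p is T. ✗
Satisfying worlds: {2, 6}.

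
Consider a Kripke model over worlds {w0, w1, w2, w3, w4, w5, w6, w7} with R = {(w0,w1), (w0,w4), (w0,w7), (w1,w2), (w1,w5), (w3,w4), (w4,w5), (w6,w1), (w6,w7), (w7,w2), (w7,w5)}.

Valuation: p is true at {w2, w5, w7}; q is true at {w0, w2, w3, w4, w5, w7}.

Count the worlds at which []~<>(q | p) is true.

w0: successors {w1, w4, w7}; ~<>(q | p) there: w1:F, w4:F, w7:F. ✗
w1: successors {w2, w5}; ~<>(q | p) there: w2:T, w5:T. ✓
w2: no successors, so []~<>(q | p) holds vacuously. ✓
w3: successors {w4}; ~<>(q | p) there: w4:F. ✗
w4: successors {w5}; ~<>(q | p) there: w5:T. ✓
w5: no successors, so []~<>(q | p) holds vacuously. ✓
w6: successors {w1, w7}; ~<>(q | p) there: w1:F, w7:F. ✗
w7: successors {w2, w5}; ~<>(q | p) there: w2:T, w5:T. ✓
Satisfying worlds: {w1, w2, w4, w5, w7}.

5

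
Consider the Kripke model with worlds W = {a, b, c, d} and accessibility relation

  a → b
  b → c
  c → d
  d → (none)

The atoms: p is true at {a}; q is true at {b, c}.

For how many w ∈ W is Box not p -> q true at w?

a: Box not p is T, q is F. ✗
b: Box not p is T, q is T. ✓
c: Box not p is T, q is T. ✓
d: Box not p is T, q is F. ✗
Satisfying worlds: {b, c}.

2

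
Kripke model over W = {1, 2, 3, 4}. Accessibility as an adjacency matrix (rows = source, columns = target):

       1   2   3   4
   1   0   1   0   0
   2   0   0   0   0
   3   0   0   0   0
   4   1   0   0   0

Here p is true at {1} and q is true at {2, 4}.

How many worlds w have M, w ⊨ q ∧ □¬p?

1: q is F, □¬p is T. ✗
2: q is T, □¬p is T. ✓
3: q is F, □¬p is T. ✗
4: q is T, □¬p is F. ✗
Satisfying worlds: {2}.

1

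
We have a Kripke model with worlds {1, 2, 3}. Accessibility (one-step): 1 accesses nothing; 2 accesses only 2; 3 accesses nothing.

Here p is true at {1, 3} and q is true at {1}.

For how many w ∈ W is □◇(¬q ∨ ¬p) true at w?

1: no successors, so □◇(¬q ∨ ¬p) holds vacuously. ✓
2: successors {2}; ◇(¬q ∨ ¬p) there: 2:T. ✓
3: no successors, so □◇(¬q ∨ ¬p) holds vacuously. ✓
Satisfying worlds: {1, 2, 3}.

3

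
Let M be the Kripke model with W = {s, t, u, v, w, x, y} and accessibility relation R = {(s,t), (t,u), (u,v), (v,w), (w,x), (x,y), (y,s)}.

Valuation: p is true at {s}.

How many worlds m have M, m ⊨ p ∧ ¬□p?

1

s: p is T, ¬□p is T. ✓
t: p is F, ¬□p is T. ✗
u: p is F, ¬□p is T. ✗
v: p is F, ¬□p is T. ✗
w: p is F, ¬□p is T. ✗
x: p is F, ¬□p is T. ✗
y: p is F, ¬□p is F. ✗
Satisfying worlds: {s}.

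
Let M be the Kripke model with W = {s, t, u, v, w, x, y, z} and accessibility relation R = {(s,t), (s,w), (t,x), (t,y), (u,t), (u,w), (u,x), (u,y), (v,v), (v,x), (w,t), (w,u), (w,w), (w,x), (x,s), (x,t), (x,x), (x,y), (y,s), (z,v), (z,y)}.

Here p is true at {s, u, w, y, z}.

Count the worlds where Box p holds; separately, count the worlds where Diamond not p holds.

For Box p:
s: successors {t, w}; p there: t:F, w:T. ✗
t: successors {x, y}; p there: x:F, y:T. ✗
u: successors {t, w, x, y}; p there: t:F, w:T, x:F, y:T. ✗
v: successors {v, x}; p there: v:F, x:F. ✗
w: successors {t, u, w, x}; p there: t:F, u:T, w:T, x:F. ✗
x: successors {s, t, x, y}; p there: s:T, t:F, x:F, y:T. ✗
y: successors {s}; p there: s:T. ✓
z: successors {v, y}; p there: v:F, y:T. ✗
— 1 world.
For Diamond not p:
s: successors {t, w}; not p there: t:T, w:F. ✓
t: successors {x, y}; not p there: x:T, y:F. ✓
u: successors {t, w, x, y}; not p there: t:T, w:F, x:T, y:F. ✓
v: successors {v, x}; not p there: v:T, x:T. ✓
w: successors {t, u, w, x}; not p there: t:T, u:F, w:F, x:T. ✓
x: successors {s, t, x, y}; not p there: s:F, t:T, x:T, y:F. ✓
y: successors {s}; not p there: s:F. ✗
z: successors {v, y}; not p there: v:T, y:F. ✓
— 7 worlds.

1 and 7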